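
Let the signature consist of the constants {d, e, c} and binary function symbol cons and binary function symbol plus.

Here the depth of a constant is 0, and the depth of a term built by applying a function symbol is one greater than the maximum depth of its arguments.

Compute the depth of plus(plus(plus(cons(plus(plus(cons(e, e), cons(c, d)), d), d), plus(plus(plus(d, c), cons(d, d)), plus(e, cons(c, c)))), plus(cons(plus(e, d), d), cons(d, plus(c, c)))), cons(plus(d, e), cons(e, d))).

depth(cons(e, e)) = 1 + max(0, 0) = 1
depth(cons(c, d)) = 1 + max(0, 0) = 1
depth(plus(cons(e, e), cons(c, d))) = 1 + max(1, 1) = 2
depth(plus(plus(cons(e, e), cons(c, d)), d)) = 1 + max(2, 0) = 3
depth(cons(plus(plus(cons(e, e), cons(c, d)), d), d)) = 1 + max(3, 0) = 4
depth(plus(d, c)) = 1 + max(0, 0) = 1
depth(cons(d, d)) = 1 + max(0, 0) = 1
depth(plus(plus(d, c), cons(d, d))) = 1 + max(1, 1) = 2
depth(cons(c, c)) = 1 + max(0, 0) = 1
depth(plus(e, cons(c, c))) = 1 + max(0, 1) = 2
depth(plus(plus(plus(d, c), cons(d, d)), plus(e, cons(c, c)))) = 1 + max(2, 2) = 3
depth(plus(cons(plus(plus(cons(e, e), cons(c, d)), d), d), plus(plus(plus(d, c), cons(d, d)), plus(e, cons(c, c))))) = 1 + max(4, 3) = 5
depth(plus(e, d)) = 1 + max(0, 0) = 1
depth(cons(plus(e, d), d)) = 1 + max(1, 0) = 2
depth(plus(c, c)) = 1 + max(0, 0) = 1
depth(cons(d, plus(c, c))) = 1 + max(0, 1) = 2
depth(plus(cons(plus(e, d), d), cons(d, plus(c, c)))) = 1 + max(2, 2) = 3
depth(plus(plus(cons(plus(plus(cons(e, e), cons(c, d)), d), d), plus(plus(plus(d, c), cons(d, d)), plus(e, cons(c, c)))), plus(cons(plus(e, d), d), cons(d, plus(c, c))))) = 1 + max(5, 3) = 6
depth(plus(d, e)) = 1 + max(0, 0) = 1
depth(cons(e, d)) = 1 + max(0, 0) = 1
depth(cons(plus(d, e), cons(e, d))) = 1 + max(1, 1) = 2
depth(plus(plus(plus(cons(plus(plus(cons(e, e), cons(c, d)), d), d), plus(plus(plus(d, c), cons(d, d)), plus(e, cons(c, c)))), plus(cons(plus(e, d), d), cons(d, plus(c, c)))), cons(plus(d, e), cons(e, d)))) = 1 + max(6, 2) = 7

7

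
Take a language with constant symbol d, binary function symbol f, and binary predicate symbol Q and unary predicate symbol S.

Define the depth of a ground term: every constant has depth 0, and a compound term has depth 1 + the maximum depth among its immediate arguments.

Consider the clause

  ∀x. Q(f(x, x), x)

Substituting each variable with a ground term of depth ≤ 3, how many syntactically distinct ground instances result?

Ground terms of depth ≤ 3:
  If N_k denotes the number of depth-≤k ground terms, the 1 constant gives N_0 = 1, and each function symbol of arity r contributes N_{k-1}^r new terms at level k: N_k = 1 + N_{k-1}^2.
  N_0 = 1
  N_1 = 1 + 1^2 = 2
  N_2 = 1 + 2^2 = 5
  N_3 = 1 + 5^2 = 26
So there are 26 ground terms available for substitution.
The variable x ranges independently over the available ground terms, and distinct assignments produce distinct instances.
Number of ground instances = 26.

26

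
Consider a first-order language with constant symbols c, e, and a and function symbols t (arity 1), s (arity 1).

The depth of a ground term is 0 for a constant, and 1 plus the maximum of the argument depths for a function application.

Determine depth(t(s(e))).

depth(s(e)) = 1 + depth(e) = 1 + 0 = 1
depth(t(s(e))) = 1 + depth(s(e)) = 1 + 1 = 2

2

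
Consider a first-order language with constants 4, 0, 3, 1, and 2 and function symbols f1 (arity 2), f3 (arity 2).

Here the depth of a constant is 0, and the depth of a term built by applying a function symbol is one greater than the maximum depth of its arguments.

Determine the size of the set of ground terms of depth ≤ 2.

6055

Let N_k = |{terms of depth ≤ k}|. Then N_0 = 5 and N_k = 5 + N_{k-1}^2 + N_{k-1}^2 for k ≥ 1 (one summand per function symbol, arity giving the exponent).
N_0 = 5
N_1 = 5 + 5^2 + 5^2 = 55
N_2 = 5 + 55^2 + 55^2 = 6055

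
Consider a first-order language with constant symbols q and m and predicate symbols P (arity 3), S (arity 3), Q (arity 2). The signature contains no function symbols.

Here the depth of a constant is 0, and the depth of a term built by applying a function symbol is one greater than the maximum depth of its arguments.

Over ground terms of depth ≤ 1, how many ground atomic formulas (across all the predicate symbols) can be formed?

First count ground terms of depth ≤ 1.
With no function symbols every ground term is a constant, so there are exactly 2 ground terms at every depth bound.
N_0 = 2
N_1 = 2
Explicitly: q, m.
So |H| = 2.
Each predicate of arity r yields |H|^r ground atoms (one per choice of an r-tuple from H):
  P: 2^3 = 8;  S: 2^3 = 8;  Q: 2^2 = 4
Total ground atoms: 8 + 8 + 4 = 20.

20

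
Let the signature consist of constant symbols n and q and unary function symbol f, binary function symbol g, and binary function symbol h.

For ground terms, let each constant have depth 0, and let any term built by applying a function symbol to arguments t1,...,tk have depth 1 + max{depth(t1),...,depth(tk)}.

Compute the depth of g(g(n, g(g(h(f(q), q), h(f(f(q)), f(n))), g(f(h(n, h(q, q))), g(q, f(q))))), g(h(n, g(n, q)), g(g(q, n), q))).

depth(f(q)) = 1 + depth(q) = 1 + 0 = 1
depth(h(f(q), q)) = 1 + max(1, 0) = 2
depth(f(f(q))) = 1 + depth(f(q)) = 1 + 1 = 2
depth(f(n)) = 1 + depth(n) = 1 + 0 = 1
depth(h(f(f(q)), f(n))) = 1 + max(2, 1) = 3
depth(g(h(f(q), q), h(f(f(q)), f(n)))) = 1 + max(2, 3) = 4
depth(h(q, q)) = 1 + max(0, 0) = 1
depth(h(n, h(q, q))) = 1 + max(0, 1) = 2
depth(f(h(n, h(q, q)))) = 1 + depth(h(n, h(q, q))) = 1 + 2 = 3
depth(g(q, f(q))) = 1 + max(0, 1) = 2
depth(g(f(h(n, h(q, q))), g(q, f(q)))) = 1 + max(3, 2) = 4
depth(g(g(h(f(q), q), h(f(f(q)), f(n))), g(f(h(n, h(q, q))), g(q, f(q))))) = 1 + max(4, 4) = 5
depth(g(n, g(g(h(f(q), q), h(f(f(q)), f(n))), g(f(h(n, h(q, q))), g(q, f(q)))))) = 1 + max(0, 5) = 6
depth(g(n, q)) = 1 + max(0, 0) = 1
depth(h(n, g(n, q))) = 1 + max(0, 1) = 2
depth(g(q, n)) = 1 + max(0, 0) = 1
depth(g(g(q, n), q)) = 1 + max(1, 0) = 2
depth(g(h(n, g(n, q)), g(g(q, n), q))) = 1 + max(2, 2) = 3
depth(g(g(n, g(g(h(f(q), q), h(f(f(q)), f(n))), g(f(h(n, h(q, q))), g(q, f(q))))), g(h(n, g(n, q)), g(g(q, n), q)))) = 1 + max(6, 3) = 7

7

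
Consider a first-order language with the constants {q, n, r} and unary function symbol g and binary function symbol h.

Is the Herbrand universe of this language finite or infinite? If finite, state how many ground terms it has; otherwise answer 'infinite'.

The signature has at least one function symbol (g, arity 1) and at least one constant (q).
Iterating g gives infinitely many distinct ground terms: q, g(q), g(g(q)), ...
So the Herbrand universe is infinite.

infinite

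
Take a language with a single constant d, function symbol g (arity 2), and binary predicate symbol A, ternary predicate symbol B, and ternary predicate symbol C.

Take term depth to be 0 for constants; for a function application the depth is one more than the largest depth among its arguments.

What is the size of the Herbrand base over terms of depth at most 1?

First count ground terms of depth ≤ 1.
Let N_k count ground terms of depth at most k. Each non-constant term of depth ≤ k is some function symbol applied to depth-≤(k−1) arguments, giving N_k = 1 + N_{k-1}^2.
N_0 = 1
N_1 = 1 + 1^2 = 2
Explicitly: d, g(d, d).
So |H| = 2.
Each predicate of arity r yields |H|^r ground atoms (one per choice of an r-tuple from H):
  A: 2^2 = 4;  B: 2^3 = 8;  C: 2^3 = 8
Total ground atoms: 4 + 8 + 8 = 20.

20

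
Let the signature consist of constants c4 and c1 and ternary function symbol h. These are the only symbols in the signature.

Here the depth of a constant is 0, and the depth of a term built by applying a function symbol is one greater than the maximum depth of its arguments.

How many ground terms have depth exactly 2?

992

Write N_k for the number of ground terms of depth ≤ k. A term of depth ≤ k is either a constant or a function symbol applied to arguments of depth ≤ k−1, so N_k = 2 + N_{k-1}^3.
N_0 = 2
N_1 = 2 + 2^3 = 10
N_2 = 2 + 10^3 = 1002
Terms of depth exactly 2: N_2 − N_1 = 1002 − 10 = 992.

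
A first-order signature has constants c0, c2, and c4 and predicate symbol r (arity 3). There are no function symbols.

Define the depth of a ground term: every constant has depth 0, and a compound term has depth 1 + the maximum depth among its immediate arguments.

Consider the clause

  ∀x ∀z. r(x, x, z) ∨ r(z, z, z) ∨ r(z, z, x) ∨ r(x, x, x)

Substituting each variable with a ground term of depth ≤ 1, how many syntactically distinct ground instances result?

9

Ground terms of depth ≤ 1:
  With no function symbols every ground term is a constant, so there are exactly 3 ground terms at every depth bound.
  N_0 = 3
  N_1 = 3
  Explicitly: c0, c2, c4.
So there are 3 ground terms available for substitution.
The clause has 2 distinct variables (x, z), each appearing in the body. In the free term algebra distinct substitutions yield syntactically distinct ground instances.
Number of ground instances = 3^2 = 9.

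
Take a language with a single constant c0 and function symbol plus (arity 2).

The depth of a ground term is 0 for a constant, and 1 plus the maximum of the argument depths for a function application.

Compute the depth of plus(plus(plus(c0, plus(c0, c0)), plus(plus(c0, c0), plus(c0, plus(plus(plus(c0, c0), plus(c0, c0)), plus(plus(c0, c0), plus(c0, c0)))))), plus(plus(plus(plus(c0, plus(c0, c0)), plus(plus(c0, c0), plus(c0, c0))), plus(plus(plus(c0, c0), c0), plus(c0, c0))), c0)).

7

depth(plus(c0, c0)) = 1 + max(0, 0) = 1
depth(plus(c0, plus(c0, c0))) = 1 + max(0, 1) = 2
depth(plus(plus(c0, c0), plus(c0, c0))) = 1 + max(1, 1) = 2
depth(plus(plus(plus(c0, c0), plus(c0, c0)), plus(plus(c0, c0), plus(c0, c0)))) = 1 + max(2, 2) = 3
depth(plus(c0, plus(plus(plus(c0, c0), plus(c0, c0)), plus(plus(c0, c0), plus(c0, c0))))) = 1 + max(0, 3) = 4
depth(plus(plus(c0, c0), plus(c0, plus(plus(plus(c0, c0), plus(c0, c0)), plus(plus(c0, c0), plus(c0, c0)))))) = 1 + max(1, 4) = 5
depth(plus(plus(c0, plus(c0, c0)), plus(plus(c0, c0), plus(c0, plus(plus(plus(c0, c0), plus(c0, c0)), plus(plus(c0, c0), plus(c0, c0))))))) = 1 + max(2, 5) = 6
depth(plus(plus(c0, plus(c0, c0)), plus(plus(c0, c0), plus(c0, c0)))) = 1 + max(2, 2) = 3
depth(plus(plus(c0, c0), c0)) = 1 + max(1, 0) = 2
depth(plus(plus(plus(c0, c0), c0), plus(c0, c0))) = 1 + max(2, 1) = 3
depth(plus(plus(plus(c0, plus(c0, c0)), plus(plus(c0, c0), plus(c0, c0))), plus(plus(plus(c0, c0), c0), plus(c0, c0)))) = 1 + max(3, 3) = 4
depth(plus(plus(plus(plus(c0, plus(c0, c0)), plus(plus(c0, c0), plus(c0, c0))), plus(plus(plus(c0, c0), c0), plus(c0, c0))), c0)) = 1 + max(4, 0) = 5
depth(plus(plus(plus(c0, plus(c0, c0)), plus(plus(c0, c0), plus(c0, plus(plus(plus(c0, c0), plus(c0, c0)), plus(plus(c0, c0), plus(c0, c0)))))), plus(plus(plus(plus(c0, plus(c0, c0)), plus(plus(c0, c0), plus(c0, c0))), plus(plus(plus(c0, c0), c0), plus(c0, c0))), c0))) = 1 + max(6, 5) = 7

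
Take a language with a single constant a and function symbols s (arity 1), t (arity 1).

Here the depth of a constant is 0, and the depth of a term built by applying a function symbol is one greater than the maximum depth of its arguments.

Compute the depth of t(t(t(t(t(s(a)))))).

6

depth(s(a)) = 1 + depth(a) = 1 + 0 = 1
depth(t(s(a))) = 1 + depth(s(a)) = 1 + 1 = 2
depth(t(t(s(a)))) = 1 + depth(t(s(a))) = 1 + 2 = 3
depth(t(t(t(s(a))))) = 1 + depth(t(t(s(a)))) = 1 + 3 = 4
depth(t(t(t(t(s(a)))))) = 1 + depth(t(t(t(s(a))))) = 1 + 4 = 5
depth(t(t(t(t(t(s(a))))))) = 1 + depth(t(t(t(t(s(a)))))) = 1 + 5 = 6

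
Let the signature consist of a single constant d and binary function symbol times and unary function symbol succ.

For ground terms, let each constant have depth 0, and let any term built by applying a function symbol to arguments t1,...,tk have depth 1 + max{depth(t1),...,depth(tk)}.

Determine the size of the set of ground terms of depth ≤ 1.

3

If N_k denotes the number of depth-≤k ground terms, the 1 constant gives N_0 = 1, and each function symbol of arity r contributes N_{k-1}^r new terms at level k: N_k = 1 + N_{k-1}^2 + N_{k-1}.
N_0 = 1
N_1 = 1 + 1^2 + 1 = 3
Explicitly: d, times(d, d), succ(d).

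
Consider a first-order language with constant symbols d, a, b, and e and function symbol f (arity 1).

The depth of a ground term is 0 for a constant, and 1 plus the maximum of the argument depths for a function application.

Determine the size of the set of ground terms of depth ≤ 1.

8

Let N_k = |{terms of depth ≤ k}|. Then N_0 = 4 and N_k = 4 + N_{k-1} for k ≥ 1 (one summand per function symbol, arity giving the exponent).
N_0 = 4
N_1 = 4 + 4 = 8
Explicitly: d, a, b, e, f(d), f(a), f(b), f(e).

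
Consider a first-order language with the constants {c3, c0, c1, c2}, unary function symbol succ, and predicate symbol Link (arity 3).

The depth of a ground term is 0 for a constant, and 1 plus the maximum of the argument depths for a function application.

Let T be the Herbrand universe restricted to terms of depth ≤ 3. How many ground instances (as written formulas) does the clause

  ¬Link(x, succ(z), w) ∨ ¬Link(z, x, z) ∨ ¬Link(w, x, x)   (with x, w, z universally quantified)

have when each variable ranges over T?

Ground terms of depth ≤ 3:
  Count level by level. With function symbols succ/1, the terms of depth ≤ k are the 4 constants together with each function applied to depth-≤(k−1) tuples, so N_k = 4 + N_{k-1}.
  N_0 = 4
  N_1 = 4 + 4 = 8
  N_2 = 4 + 8 = 12
  N_3 = 4 + 12 = 16
So there are 16 ground terms available for substitution.
There are 3 variables to instantiate (x, w, z), each occurring in at least one literal, so different choices give different ground instances.
Number of ground instances = 16^3 = 4096.

4096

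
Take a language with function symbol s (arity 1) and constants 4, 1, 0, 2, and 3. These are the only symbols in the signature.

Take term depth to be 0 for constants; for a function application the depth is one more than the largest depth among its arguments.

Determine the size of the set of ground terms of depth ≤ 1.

Let N_k count ground terms of depth at most k. Each non-constant term of depth ≤ k is some function symbol applied to depth-≤(k−1) arguments, giving N_k = 5 + N_{k-1}.
N_0 = 5
N_1 = 5 + 5 = 10
Explicitly: 4, 1, 0, 2, 3, s(4), s(1), s(0), s(2), s(3).

10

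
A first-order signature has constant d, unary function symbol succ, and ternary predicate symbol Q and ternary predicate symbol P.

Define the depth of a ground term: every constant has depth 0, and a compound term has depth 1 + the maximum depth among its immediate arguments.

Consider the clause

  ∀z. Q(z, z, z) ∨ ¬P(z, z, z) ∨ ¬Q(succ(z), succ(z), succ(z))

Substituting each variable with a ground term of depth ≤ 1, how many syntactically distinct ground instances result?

2

Ground terms of depth ≤ 1:
  Write N_k for the number of ground terms of depth ≤ k. A term of depth ≤ k is either a constant or a function symbol applied to arguments of depth ≤ k−1, so N_k = 1 + N_{k-1}.
  N_0 = 1
  N_1 = 1 + 1 = 2
  Explicitly: d, succ(d).
So there are 2 ground terms available for substitution.
The body mentions the single quantified variable z; since ground terms form a free algebra, no two substitutions collapse to the same formula.
Number of ground instances = 2.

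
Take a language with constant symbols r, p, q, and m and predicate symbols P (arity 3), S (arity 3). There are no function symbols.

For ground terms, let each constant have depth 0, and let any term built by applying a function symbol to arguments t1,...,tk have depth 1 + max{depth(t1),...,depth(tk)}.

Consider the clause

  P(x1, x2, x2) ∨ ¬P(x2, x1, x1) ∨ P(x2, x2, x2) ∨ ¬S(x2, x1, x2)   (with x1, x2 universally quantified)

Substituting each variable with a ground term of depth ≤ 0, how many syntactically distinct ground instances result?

16

Ground terms of depth ≤ 0:
  With no function symbols every ground term is a constant, so there are exactly 4 ground terms at every depth bound.
  N_0 = 4
  Explicitly: r, p, q, m.
So there are 4 ground terms available for substitution.
There are 2 variables to instantiate (x1, x2), each occurring in at least one literal, so different choices give different ground instances.
Number of ground instances = 4^2 = 16.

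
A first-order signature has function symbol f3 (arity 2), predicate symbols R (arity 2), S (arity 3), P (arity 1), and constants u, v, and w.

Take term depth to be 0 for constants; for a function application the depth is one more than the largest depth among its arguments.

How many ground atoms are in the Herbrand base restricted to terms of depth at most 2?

First count ground terms of depth ≤ 2.
Write N_k for the number of ground terms of depth ≤ k. A term of depth ≤ k is either a constant or a function symbol applied to arguments of depth ≤ k−1, so N_k = 3 + N_{k-1}^2.
N_0 = 3
N_1 = 3 + 3^2 = 12
N_2 = 3 + 12^2 = 147
So |H| = 147.
Ground atoms are formed by filling each argument slot of a predicate with a term from H, so an r-ary predicate gives |H|^r atoms:
  R: 147^2 = 21609;  S: 147^3 = 3176523;  P: 147
Total ground atoms: 21609 + 3176523 + 147 = 3198279.

3198279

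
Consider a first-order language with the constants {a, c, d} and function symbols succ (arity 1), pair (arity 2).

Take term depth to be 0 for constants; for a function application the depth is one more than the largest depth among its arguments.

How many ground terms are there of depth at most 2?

Let N_k count ground terms of depth at most k. Each non-constant term of depth ≤ k is some function symbol applied to depth-≤(k−1) arguments, giving N_k = 3 + N_{k-1} + N_{k-1}^2.
N_0 = 3
N_1 = 3 + 3 + 3^2 = 15
N_2 = 3 + 15 + 15^2 = 243

243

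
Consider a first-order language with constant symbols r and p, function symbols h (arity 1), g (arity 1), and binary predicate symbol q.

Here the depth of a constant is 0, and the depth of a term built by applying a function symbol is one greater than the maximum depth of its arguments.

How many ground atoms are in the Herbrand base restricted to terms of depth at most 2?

196

First count ground terms of depth ≤ 2.
Let N_k count ground terms of depth at most k. Each non-constant term of depth ≤ k is some function symbol applied to depth-≤(k−1) arguments, giving N_k = 2 + N_{k-1} + N_{k-1}.
N_0 = 2
N_1 = 2 + 2 + 2 = 6
N_2 = 2 + 6 + 6 = 14
So |H| = 14.
Each predicate of arity r yields |H|^r ground atoms (one per choice of an r-tuple from H):
  q: 14^2 = 196
Total ground atoms: 196.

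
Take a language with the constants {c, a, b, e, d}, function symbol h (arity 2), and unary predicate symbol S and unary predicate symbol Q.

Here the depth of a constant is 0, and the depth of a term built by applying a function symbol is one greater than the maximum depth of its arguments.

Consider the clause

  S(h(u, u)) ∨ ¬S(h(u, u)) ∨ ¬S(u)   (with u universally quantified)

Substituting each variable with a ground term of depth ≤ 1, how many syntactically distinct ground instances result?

Ground terms of depth ≤ 1:
  Write N_k for the number of ground terms of depth ≤ k. A term of depth ≤ k is either a constant or a function symbol applied to arguments of depth ≤ k−1, so N_k = 5 + N_{k-1}^2.
  N_0 = 5
  N_1 = 5 + 5^2 = 30
So there are 30 ground terms available for substitution.
The variable u ranges independently over the available ground terms, and distinct assignments produce distinct instances.
Number of ground instances = 30.

30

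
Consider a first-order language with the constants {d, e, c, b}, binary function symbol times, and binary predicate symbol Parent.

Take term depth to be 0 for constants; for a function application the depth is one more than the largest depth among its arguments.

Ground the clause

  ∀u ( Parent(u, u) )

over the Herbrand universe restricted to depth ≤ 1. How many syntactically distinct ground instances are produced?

20

Ground terms of depth ≤ 1:
  Let N_k = |{terms of depth ≤ k}|. Then N_0 = 4 and N_k = 4 + N_{k-1}^2 for k ≥ 1 (one summand per function symbol, arity giving the exponent).
  N_0 = 4
  N_1 = 4 + 4^2 = 20
So there are 20 ground terms available for substitution.
The variable u ranges independently over the available ground terms, and distinct assignments produce distinct instances.
Number of ground instances = 20.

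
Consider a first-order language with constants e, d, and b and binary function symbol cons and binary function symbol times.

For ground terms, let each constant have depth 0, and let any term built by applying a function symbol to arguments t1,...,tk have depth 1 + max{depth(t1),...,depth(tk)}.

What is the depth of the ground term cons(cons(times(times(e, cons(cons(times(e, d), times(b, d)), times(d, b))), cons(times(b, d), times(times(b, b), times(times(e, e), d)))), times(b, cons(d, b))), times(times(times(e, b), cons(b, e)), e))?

depth(times(e, d)) = 1 + max(0, 0) = 1
depth(times(b, d)) = 1 + max(0, 0) = 1
depth(cons(times(e, d), times(b, d))) = 1 + max(1, 1) = 2
depth(times(d, b)) = 1 + max(0, 0) = 1
depth(cons(cons(times(e, d), times(b, d)), times(d, b))) = 1 + max(2, 1) = 3
depth(times(e, cons(cons(times(e, d), times(b, d)), times(d, b)))) = 1 + max(0, 3) = 4
depth(times(b, b)) = 1 + max(0, 0) = 1
depth(times(e, e)) = 1 + max(0, 0) = 1
depth(times(times(e, e), d)) = 1 + max(1, 0) = 2
depth(times(times(b, b), times(times(e, e), d))) = 1 + max(1, 2) = 3
depth(cons(times(b, d), times(times(b, b), times(times(e, e), d)))) = 1 + max(1, 3) = 4
depth(times(times(e, cons(cons(times(e, d), times(b, d)), times(d, b))), cons(times(b, d), times(times(b, b), times(times(e, e), d))))) = 1 + max(4, 4) = 5
depth(cons(d, b)) = 1 + max(0, 0) = 1
depth(times(b, cons(d, b))) = 1 + max(0, 1) = 2
depth(cons(times(times(e, cons(cons(times(e, d), times(b, d)), times(d, b))), cons(times(b, d), times(times(b, b), times(times(e, e), d)))), times(b, cons(d, b)))) = 1 + max(5, 2) = 6
depth(times(e, b)) = 1 + max(0, 0) = 1
depth(cons(b, e)) = 1 + max(0, 0) = 1
depth(times(times(e, b), cons(b, e))) = 1 + max(1, 1) = 2
depth(times(times(times(e, b), cons(b, e)), e)) = 1 + max(2, 0) = 3
depth(cons(cons(times(times(e, cons(cons(times(e, d), times(b, d)), times(d, b))), cons(times(b, d), times(times(b, b), times(times(e, e), d)))), times(b, cons(d, b))), times(times(times(e, b), cons(b, e)), e))) = 1 + max(6, 3) = 7

7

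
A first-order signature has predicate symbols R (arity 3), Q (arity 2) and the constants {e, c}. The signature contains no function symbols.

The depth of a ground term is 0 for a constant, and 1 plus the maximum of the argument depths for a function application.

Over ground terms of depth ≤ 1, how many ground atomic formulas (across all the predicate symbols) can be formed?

First count ground terms of depth ≤ 1.
With no function symbols every ground term is a constant, so there are exactly 2 ground terms at every depth bound.
N_0 = 2
N_1 = 2
So |H| = 2.
Each predicate of arity r yields |H|^r ground atoms (one per choice of an r-tuple from H):
  R: 2^3 = 8;  Q: 2^2 = 4
Total ground atoms: 8 + 4 = 12.

12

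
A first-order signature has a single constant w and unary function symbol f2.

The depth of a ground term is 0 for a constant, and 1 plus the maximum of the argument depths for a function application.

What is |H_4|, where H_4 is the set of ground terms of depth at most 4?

5

Let N_k = |{terms of depth ≤ k}|. Then N_0 = 1 and N_k = 1 + N_{k-1} for k ≥ 1 (one summand per function symbol, arity giving the exponent).
N_0 = 1
N_1 = 1 + 1 = 2
N_2 = 1 + 2 = 3
N_3 = 1 + 3 = 4
N_4 = 1 + 4 = 5
Explicitly: w, f2(w), f2(f2(w)), f2(f2(f2(w))), f2(f2(f2(f2(w)))).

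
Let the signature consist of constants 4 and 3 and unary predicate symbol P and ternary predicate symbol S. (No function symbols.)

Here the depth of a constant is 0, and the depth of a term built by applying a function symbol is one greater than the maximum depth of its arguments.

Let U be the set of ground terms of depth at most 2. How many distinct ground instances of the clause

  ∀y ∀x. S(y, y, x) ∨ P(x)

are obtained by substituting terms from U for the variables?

4

Ground terms of depth ≤ 2:
  With no function symbols every ground term is a constant, so there are exactly 2 ground terms at every depth bound.
  N_0 = 2
  N_1 = 2
  N_2 = 2
  Explicitly: 4, 3.
So there are 2 ground terms available for substitution.
Each of y, x ranges independently over the available ground terms, and distinct assignments produce distinct instances.
Number of ground instances = 2^2 = 4.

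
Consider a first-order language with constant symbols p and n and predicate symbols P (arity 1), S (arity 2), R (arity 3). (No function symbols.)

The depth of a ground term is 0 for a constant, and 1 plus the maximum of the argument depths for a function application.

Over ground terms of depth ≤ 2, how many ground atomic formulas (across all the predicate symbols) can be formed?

14

First count ground terms of depth ≤ 2.
With no function symbols every ground term is a constant, so there are exactly 2 ground terms at every depth bound.
N_0 = 2
N_1 = 2
N_2 = 2
So |H| = 2.
For each predicate symbol, the number of ground atoms is |H| raised to its arity; summing:
  P: 2;  S: 2^2 = 4;  R: 2^3 = 8
Total ground atoms: 2 + 4 + 8 = 14.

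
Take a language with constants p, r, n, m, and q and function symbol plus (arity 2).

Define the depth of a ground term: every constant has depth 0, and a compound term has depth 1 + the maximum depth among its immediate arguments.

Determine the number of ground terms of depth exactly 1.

Let N_k count ground terms of depth at most k. Each non-constant term of depth ≤ k is some function symbol applied to depth-≤(k−1) arguments, giving N_k = 5 + N_{k-1}^2.
N_0 = 5
N_1 = 5 + 5^2 = 30
Terms of depth exactly 1: N_1 − N_0 = 30 − 5 = 25.

25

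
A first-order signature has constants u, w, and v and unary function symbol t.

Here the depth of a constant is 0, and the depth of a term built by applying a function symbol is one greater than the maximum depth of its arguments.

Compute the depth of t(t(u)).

depth(t(u)) = 1 + depth(u) = 1 + 0 = 1
depth(t(t(u))) = 1 + depth(t(u)) = 1 + 1 = 2

2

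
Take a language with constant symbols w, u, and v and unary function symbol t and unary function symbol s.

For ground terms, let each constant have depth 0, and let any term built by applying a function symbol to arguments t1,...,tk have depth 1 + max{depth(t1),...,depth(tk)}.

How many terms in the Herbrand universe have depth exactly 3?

Count level by level. With function symbols t/1, s/1, the terms of depth ≤ k are the 3 constants together with each function applied to depth-≤(k−1) tuples, so N_k = 3 + N_{k-1} + N_{k-1}.
N_0 = 3
N_1 = 3 + 3 + 3 = 9
N_2 = 3 + 9 + 9 = 21
N_3 = 3 + 21 + 21 = 45
Terms of depth exactly 3: N_3 − N_2 = 45 − 21 = 24.

24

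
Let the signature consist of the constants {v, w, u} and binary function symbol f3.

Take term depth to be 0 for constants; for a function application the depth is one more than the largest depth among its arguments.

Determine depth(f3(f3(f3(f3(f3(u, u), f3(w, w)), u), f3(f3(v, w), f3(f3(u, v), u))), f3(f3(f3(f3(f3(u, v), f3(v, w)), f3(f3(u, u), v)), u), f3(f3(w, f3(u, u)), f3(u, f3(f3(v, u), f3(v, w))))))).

depth(f3(u, u)) = 1 + max(0, 0) = 1
depth(f3(w, w)) = 1 + max(0, 0) = 1
depth(f3(f3(u, u), f3(w, w))) = 1 + max(1, 1) = 2
depth(f3(f3(f3(u, u), f3(w, w)), u)) = 1 + max(2, 0) = 3
depth(f3(v, w)) = 1 + max(0, 0) = 1
depth(f3(u, v)) = 1 + max(0, 0) = 1
depth(f3(f3(u, v), u)) = 1 + max(1, 0) = 2
depth(f3(f3(v, w), f3(f3(u, v), u))) = 1 + max(1, 2) = 3
depth(f3(f3(f3(f3(u, u), f3(w, w)), u), f3(f3(v, w), f3(f3(u, v), u)))) = 1 + max(3, 3) = 4
depth(f3(f3(u, v), f3(v, w))) = 1 + max(1, 1) = 2
depth(f3(f3(u, u), v)) = 1 + max(1, 0) = 2
depth(f3(f3(f3(u, v), f3(v, w)), f3(f3(u, u), v))) = 1 + max(2, 2) = 3
depth(f3(f3(f3(f3(u, v), f3(v, w)), f3(f3(u, u), v)), u)) = 1 + max(3, 0) = 4
depth(f3(w, f3(u, u))) = 1 + max(0, 1) = 2
depth(f3(v, u)) = 1 + max(0, 0) = 1
depth(f3(f3(v, u), f3(v, w))) = 1 + max(1, 1) = 2
depth(f3(u, f3(f3(v, u), f3(v, w)))) = 1 + max(0, 2) = 3
depth(f3(f3(w, f3(u, u)), f3(u, f3(f3(v, u), f3(v, w))))) = 1 + max(2, 3) = 4
depth(f3(f3(f3(f3(f3(u, v), f3(v, w)), f3(f3(u, u), v)), u), f3(f3(w, f3(u, u)), f3(u, f3(f3(v, u), f3(v, w)))))) = 1 + max(4, 4) = 5
depth(f3(f3(f3(f3(f3(u, u), f3(w, w)), u), f3(f3(v, w), f3(f3(u, v), u))), f3(f3(f3(f3(f3(u, v), f3(v, w)), f3(f3(u, u), v)), u), f3(f3(w, f3(u, u)), f3(u, f3(f3(v, u), f3(v, w))))))) = 1 + max(4, 5) = 6

6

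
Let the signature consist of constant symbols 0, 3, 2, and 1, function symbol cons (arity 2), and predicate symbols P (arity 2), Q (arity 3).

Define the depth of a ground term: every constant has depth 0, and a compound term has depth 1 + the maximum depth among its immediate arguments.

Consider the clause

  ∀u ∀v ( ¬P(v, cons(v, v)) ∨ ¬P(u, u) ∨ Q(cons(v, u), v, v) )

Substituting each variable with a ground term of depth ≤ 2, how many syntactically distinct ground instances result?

Ground terms of depth ≤ 2:
  Write N_k for the number of ground terms of depth ≤ k. A term of depth ≤ k is either a constant or a function symbol applied to arguments of depth ≤ k−1, so N_k = 4 + N_{k-1}^2.
  N_0 = 4
  N_1 = 4 + 4^2 = 20
  N_2 = 4 + 20^2 = 404
So there are 404 ground terms available for substitution.
There are 2 variables to instantiate (u, v), each occurring in at least one literal, so different choices give different ground instances.
Number of ground instances = 404^2 = 163216.

163216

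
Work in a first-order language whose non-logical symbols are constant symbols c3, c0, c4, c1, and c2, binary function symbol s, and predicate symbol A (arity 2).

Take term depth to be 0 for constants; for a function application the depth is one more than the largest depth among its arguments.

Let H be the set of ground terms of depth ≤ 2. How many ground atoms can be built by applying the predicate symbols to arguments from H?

819025

First count ground terms of depth ≤ 2.
Write N_k for the number of ground terms of depth ≤ k. A term of depth ≤ k is either a constant or a function symbol applied to arguments of depth ≤ k−1, so N_k = 5 + N_{k-1}^2.
N_0 = 5
N_1 = 5 + 5^2 = 30
N_2 = 5 + 30^2 = 905
So |H| = 905.
For each predicate symbol, the number of ground atoms is |H| raised to its arity; summing:
  A: 905^2 = 819025
Total ground atoms: 819025.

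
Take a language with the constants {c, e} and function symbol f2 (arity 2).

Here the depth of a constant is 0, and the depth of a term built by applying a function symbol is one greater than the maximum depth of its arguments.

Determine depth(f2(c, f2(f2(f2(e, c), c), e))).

4

depth(f2(e, c)) = 1 + max(0, 0) = 1
depth(f2(f2(e, c), c)) = 1 + max(1, 0) = 2
depth(f2(f2(f2(e, c), c), e)) = 1 + max(2, 0) = 3
depth(f2(c, f2(f2(f2(e, c), c), e))) = 1 + max(0, 3) = 4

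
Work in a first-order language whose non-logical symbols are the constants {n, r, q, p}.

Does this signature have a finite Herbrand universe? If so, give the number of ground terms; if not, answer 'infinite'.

4

There are no function symbols, so every ground term is one of the 4 constants.
The Herbrand universe is {n, r, q, p}, which is finite with 4 elements.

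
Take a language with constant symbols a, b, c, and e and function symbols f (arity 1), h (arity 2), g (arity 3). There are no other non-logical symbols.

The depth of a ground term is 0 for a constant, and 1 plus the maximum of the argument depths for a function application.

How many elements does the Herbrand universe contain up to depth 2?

689308

Let N_k = |{terms of depth ≤ k}|. Then N_0 = 4 and N_k = 4 + N_{k-1} + N_{k-1}^2 + N_{k-1}^3 for k ≥ 1 (one summand per function symbol, arity giving the exponent).
N_0 = 4
N_1 = 4 + 4 + 4^2 + 4^3 = 88
N_2 = 4 + 88 + 88^2 + 88^3 = 689308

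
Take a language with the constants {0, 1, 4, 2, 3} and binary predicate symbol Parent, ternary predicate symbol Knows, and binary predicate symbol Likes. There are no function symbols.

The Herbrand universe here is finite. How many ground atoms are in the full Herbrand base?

With no function symbols, the Herbrand universe is just the 5 constants.
Ground atoms per predicate: Parent: 5^2 = 25, Knows: 5^3 = 125, Likes: 5^2 = 25.
Herbrand base size = 25 + 125 + 25 = 175.

175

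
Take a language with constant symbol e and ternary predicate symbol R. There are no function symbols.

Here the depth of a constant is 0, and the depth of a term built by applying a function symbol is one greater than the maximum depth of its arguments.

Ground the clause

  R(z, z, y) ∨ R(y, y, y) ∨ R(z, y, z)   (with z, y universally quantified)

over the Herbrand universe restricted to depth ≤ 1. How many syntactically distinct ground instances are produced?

Ground terms of depth ≤ 1:
  With no function symbols every ground term is a constant, so there is exactly 1 ground term at every depth bound.
  N_0 = 1
  N_1 = 1
So there is exactly 1 ground term available for substitution.
There are 2 variables to instantiate (z, y), each occurring in at least one literal, so different choices give different ground instances.
Number of ground instances = 1^2 = 1.

1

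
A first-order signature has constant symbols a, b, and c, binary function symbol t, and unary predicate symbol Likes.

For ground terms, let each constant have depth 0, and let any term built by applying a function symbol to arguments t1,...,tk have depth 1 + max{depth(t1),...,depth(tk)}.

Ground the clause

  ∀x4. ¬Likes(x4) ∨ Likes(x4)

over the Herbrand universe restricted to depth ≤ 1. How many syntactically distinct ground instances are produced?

Ground terms of depth ≤ 1:
  If N_k denotes the number of depth-≤k ground terms, the 3 constants give N_0 = 3, and each function symbol of arity r contributes N_{k-1}^r new terms at level k: N_k = 3 + N_{k-1}^2.
  N_0 = 3
  N_1 = 3 + 3^2 = 12
  Explicitly: a, b, c, t(a, a), t(a, b), t(a, c), t(b, a), t(b, b), t(b, c), t(c, a), t(c, b), t(c, c).
So there are 12 ground terms available for substitution.
The clause has 1 distinct variable (x4), which appears in the body. In the free term algebra distinct substitutions yield syntactically distinct ground instances.
Number of ground instances = 12.

12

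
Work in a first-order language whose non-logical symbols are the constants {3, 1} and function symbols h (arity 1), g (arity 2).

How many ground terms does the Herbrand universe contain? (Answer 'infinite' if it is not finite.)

The signature has at least one function symbol (h, arity 1) and at least one constant (3).
Iterating h gives infinitely many distinct ground terms: 3, h(3), h(h(3)), ...
So the Herbrand universe is infinite.

infinite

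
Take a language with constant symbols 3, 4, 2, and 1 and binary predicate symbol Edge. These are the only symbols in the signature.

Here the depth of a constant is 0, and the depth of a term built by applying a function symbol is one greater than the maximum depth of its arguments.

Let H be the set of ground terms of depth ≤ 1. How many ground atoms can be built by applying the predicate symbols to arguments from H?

First count ground terms of depth ≤ 1.
With no function symbols every ground term is a constant, so there are exactly 4 ground terms at every depth bound.
N_0 = 4
N_1 = 4
Explicitly: 3, 4, 2, 1.
So |H| = 4.
Ground atoms are formed by filling each argument slot of a predicate with a term from H, so an r-ary predicate gives |H|^r atoms:
  Edge: 4^2 = 16
Total ground atoms: 16.

16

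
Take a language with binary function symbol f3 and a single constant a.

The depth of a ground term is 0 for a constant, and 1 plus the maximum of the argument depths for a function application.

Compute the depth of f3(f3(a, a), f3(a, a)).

depth(f3(a, a)) = 1 + max(0, 0) = 1
depth(f3(f3(a, a), f3(a, a))) = 1 + max(1, 1) = 2

2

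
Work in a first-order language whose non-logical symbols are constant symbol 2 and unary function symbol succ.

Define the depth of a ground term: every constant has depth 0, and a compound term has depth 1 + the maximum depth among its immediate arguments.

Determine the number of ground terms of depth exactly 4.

1

Let N_k = |{terms of depth ≤ k}|. Then N_0 = 1 and N_k = 1 + N_{k-1} for k ≥ 1 (one summand per function symbol, arity giving the exponent).
N_0 = 1
N_1 = 1 + 1 = 2
N_2 = 1 + 2 = 3
N_3 = 1 + 3 = 4
N_4 = 1 + 4 = 5
Terms of depth exactly 4: N_4 − N_3 = 5 − 4 = 1.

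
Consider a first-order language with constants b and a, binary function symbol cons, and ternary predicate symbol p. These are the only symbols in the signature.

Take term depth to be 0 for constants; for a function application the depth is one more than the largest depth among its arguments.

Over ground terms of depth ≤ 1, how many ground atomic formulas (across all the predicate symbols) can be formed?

216

First count ground terms of depth ≤ 1.
Let N_k count ground terms of depth at most k. Each non-constant term of depth ≤ k is some function symbol applied to depth-≤(k−1) arguments, giving N_k = 2 + N_{k-1}^2.
N_0 = 2
N_1 = 2 + 2^2 = 6
Explicitly: b, a, cons(b, b), cons(b, a), cons(a, b), cons(a, a).
So |H| = 6.
Each predicate of arity r yields |H|^r ground atoms (one per choice of an r-tuple from H):
  p: 6^3 = 216
Total ground atoms: 216.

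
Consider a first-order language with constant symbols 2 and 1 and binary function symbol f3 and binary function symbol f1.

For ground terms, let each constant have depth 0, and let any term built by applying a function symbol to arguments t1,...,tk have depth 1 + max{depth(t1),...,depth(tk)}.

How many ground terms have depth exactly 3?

81408

If N_k denotes the number of depth-≤k ground terms, the 2 constants give N_0 = 2, and each function symbol of arity r contributes N_{k-1}^r new terms at level k: N_k = 2 + N_{k-1}^2 + N_{k-1}^2.
N_0 = 2
N_1 = 2 + 2^2 + 2^2 = 10
N_2 = 2 + 10^2 + 10^2 = 202
N_3 = 2 + 202^2 + 202^2 = 81610
Terms of depth exactly 3: N_3 − N_2 = 81610 − 202 = 81408.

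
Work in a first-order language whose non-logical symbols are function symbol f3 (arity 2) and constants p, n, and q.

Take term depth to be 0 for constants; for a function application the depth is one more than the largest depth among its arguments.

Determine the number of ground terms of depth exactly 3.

Let N_k = |{terms of depth ≤ k}|. Then N_0 = 3 and N_k = 3 + N_{k-1}^2 for k ≥ 1 (one summand per function symbol, arity giving the exponent).
N_0 = 3
N_1 = 3 + 3^2 = 12
N_2 = 3 + 12^2 = 147
N_3 = 3 + 147^2 = 21612
Terms of depth exactly 3: N_3 − N_2 = 21612 − 147 = 21465.

21465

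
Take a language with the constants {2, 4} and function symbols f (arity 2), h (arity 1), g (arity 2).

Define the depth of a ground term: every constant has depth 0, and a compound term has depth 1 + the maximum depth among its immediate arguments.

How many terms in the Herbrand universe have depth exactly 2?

Let N_k = |{terms of depth ≤ k}|. Then N_0 = 2 and N_k = 2 + N_{k-1}^2 + N_{k-1} + N_{k-1}^2 for k ≥ 1 (one summand per function symbol, arity giving the exponent).
N_0 = 2
N_1 = 2 + 2^2 + 2 + 2^2 = 12
N_2 = 2 + 12^2 + 12 + 12^2 = 302
Terms of depth exactly 2: N_2 − N_1 = 302 − 12 = 290.

290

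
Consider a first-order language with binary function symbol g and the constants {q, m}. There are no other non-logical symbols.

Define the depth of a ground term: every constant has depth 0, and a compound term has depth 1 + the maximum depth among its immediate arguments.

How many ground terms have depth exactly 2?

Count level by level. With function symbols g/2, the terms of depth ≤ k are the 2 constants together with each function applied to depth-≤(k−1) tuples, so N_k = 2 + N_{k-1}^2.
N_0 = 2
N_1 = 2 + 2^2 = 6
N_2 = 2 + 6^2 = 38
Terms of depth exactly 2: N_2 − N_1 = 38 − 6 = 32.

32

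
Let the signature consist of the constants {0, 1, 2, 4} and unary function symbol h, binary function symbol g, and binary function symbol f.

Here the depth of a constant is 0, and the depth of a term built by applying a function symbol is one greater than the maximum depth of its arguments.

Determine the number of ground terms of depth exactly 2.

Count level by level. With function symbols h/1, g/2, f/2, the terms of depth ≤ k are the 4 constants together with each function applied to depth-≤(k−1) tuples, so N_k = 4 + N_{k-1} + N_{k-1}^2 + N_{k-1}^2.
N_0 = 4
N_1 = 4 + 4 + 4^2 + 4^2 = 40
N_2 = 4 + 40 + 40^2 + 40^2 = 3244
Terms of depth exactly 2: N_2 − N_1 = 3244 − 40 = 3204.

3204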